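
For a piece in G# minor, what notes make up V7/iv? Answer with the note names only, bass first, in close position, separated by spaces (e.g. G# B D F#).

V7/iv is a secondary dominant — the dominant seventh of iv. iv in G# minor is C#, so the applied chord's root is G#, a perfect fifth above.
Building a dominant seventh chord on G# gives G#-B#-D#-F#.

G# B# D# F#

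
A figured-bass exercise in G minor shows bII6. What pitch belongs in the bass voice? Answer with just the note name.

bII in G minor has root Ab; the chord is Ab-C-Eb.
The figure 6 means first inversion — the third is in the bass.

C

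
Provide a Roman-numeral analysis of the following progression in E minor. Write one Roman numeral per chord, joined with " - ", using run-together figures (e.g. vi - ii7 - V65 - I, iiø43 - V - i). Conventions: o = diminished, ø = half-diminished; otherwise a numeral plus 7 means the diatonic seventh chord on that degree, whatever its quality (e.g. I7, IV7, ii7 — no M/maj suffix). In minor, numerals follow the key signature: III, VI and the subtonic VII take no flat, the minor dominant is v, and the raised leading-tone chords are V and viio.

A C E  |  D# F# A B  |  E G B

iv - V65 - i

A-C-E: minor triad on A = scale degree 4 → iv.
D#-F#-A-B has root B, degree 5 in E minor, so V65.
E-G-B: root E is the tonic; minor triad there is i.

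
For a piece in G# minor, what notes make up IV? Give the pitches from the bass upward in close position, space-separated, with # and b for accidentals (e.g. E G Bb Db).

C# E# G#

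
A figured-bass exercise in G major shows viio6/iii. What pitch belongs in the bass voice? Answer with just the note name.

The applied chord viio6/iii is rooted on A#: A#-C#-E.
The figure 6 means first inversion — the third is in the bass.

C#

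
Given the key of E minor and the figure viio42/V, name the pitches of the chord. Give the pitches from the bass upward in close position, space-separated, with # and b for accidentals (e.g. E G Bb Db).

The slash marks an applied leading-tone chord: viio of V. In E minor, V is B, so the leading tone to it is A#, a half step below.
Building a fully diminished seventh chord on A# gives A#-C#-E-G.
The figured bass 42 indicates third inversion, placing the seventh (G) in the bass: G-A#-C#-E.

G A# C# E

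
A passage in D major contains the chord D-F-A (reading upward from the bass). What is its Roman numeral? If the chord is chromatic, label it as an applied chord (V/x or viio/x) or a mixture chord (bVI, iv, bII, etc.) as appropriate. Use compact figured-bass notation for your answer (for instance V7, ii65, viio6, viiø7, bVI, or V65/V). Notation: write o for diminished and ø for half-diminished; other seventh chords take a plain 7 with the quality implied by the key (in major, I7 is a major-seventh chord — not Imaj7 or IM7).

i

Stacked in thirds the chord is D-F-A: a minor triad on D.
D is the first degree of D major. This is the minor tonic, borrowed from the parallel minor.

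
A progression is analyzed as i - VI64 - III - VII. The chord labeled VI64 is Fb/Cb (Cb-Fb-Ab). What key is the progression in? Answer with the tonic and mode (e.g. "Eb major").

VI64 is given as Cb-Fb-Ab — a major triad with root Fb.
VI64 on Fb implies Fb is the submediant; that puts the tonic at Ab, and the uppercase numeral fits minor mode.

Ab minor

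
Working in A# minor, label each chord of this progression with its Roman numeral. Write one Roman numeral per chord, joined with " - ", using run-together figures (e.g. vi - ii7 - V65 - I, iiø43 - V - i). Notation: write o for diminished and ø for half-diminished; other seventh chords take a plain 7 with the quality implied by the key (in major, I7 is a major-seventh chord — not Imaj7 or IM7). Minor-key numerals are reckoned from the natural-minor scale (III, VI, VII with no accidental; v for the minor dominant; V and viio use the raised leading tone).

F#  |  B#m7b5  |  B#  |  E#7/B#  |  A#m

VI - iiø7 - V/V - V43 - i

F# has root F#, degree 6 in A# minor, so VI.
B#m7b5 has root B#, degree 2 in A# minor, so iiø7.
B#: chromatic; B# is V of V, so V/V.
E#7/B# has root E#, degree 5 in A# minor, so V43.
A#m: root A# is the tonic; minor triad there is i.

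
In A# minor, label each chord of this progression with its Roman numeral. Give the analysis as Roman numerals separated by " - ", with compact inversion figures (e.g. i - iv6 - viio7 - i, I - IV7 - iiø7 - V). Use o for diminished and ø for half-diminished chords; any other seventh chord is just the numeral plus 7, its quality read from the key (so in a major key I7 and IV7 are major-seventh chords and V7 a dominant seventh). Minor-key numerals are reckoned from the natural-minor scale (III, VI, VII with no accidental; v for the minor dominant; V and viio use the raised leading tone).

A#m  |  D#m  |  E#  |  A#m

A#m has root A#, degree 1 in A# minor, so i.
D#m: minor triad on D# = scale degree 4 → iv.
E#: root E# is the dominant; major triad there is V.
A#m has root A#, degree 1 in A# minor, so i.

i - iv - V - i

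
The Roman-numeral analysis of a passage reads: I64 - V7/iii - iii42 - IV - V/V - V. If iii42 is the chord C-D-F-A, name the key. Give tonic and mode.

Bb major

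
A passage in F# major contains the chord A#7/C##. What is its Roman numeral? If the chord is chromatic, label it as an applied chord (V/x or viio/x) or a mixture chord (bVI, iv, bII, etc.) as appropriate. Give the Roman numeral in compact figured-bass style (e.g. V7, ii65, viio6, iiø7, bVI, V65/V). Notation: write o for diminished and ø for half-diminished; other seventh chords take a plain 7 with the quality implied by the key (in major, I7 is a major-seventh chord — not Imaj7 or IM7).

Stacked in thirds the chord is A#-C##-E#-G#: a dominant seventh chord on A#.
A# is not a diatonic chord root with this quality in F# major, but it lies a perfect fifth above D# (vi), so the chord functions as an applied dominant of vi.
With C## in the bass the chord is in first inversion, so the figured bass is 65.

V65/vi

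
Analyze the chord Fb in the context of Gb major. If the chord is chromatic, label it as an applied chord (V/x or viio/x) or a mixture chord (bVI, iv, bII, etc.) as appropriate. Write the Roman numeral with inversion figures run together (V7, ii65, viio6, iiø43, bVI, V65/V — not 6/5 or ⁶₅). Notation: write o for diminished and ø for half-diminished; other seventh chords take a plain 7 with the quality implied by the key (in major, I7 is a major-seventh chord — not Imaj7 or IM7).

bVII

Stacked in thirds the chord is Fb-Ab-Cb: a major triad on Fb.
Fb is the lowered seventh degree of Gb major (diatonic 7 would be F). This is a major triad on the lowered seventh degree (the subtonic), borrowed from the parallel minor.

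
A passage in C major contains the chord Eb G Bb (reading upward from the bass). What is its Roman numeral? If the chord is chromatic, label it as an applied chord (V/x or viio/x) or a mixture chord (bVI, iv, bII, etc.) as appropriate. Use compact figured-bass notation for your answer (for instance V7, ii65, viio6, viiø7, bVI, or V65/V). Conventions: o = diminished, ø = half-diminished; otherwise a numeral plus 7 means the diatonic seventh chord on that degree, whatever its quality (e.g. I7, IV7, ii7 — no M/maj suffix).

bIII

Stacked in thirds the chord is Eb-G-Bb: a major triad on Eb.
Eb is the lowered third degree of C major (diatonic 3 would be E). This is a major triad on the lowered third degree, borrowed from the parallel minor.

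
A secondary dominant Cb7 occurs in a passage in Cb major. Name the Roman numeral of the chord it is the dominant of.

The chord is a dominant seventh chord on Cb.
A dominant resolves down a perfect fifth: Cb → Fb. In Cb major, Fb is scale degree 4, i.e. IV.

IV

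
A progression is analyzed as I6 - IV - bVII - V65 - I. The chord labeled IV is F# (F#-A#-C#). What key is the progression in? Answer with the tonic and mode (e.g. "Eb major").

The anchor chord is a major triad on F#, labeled IV.
IV on F# implies F# is the subdominant; that puts the tonic at C#, and the uppercase numeral fits major mode.

C# major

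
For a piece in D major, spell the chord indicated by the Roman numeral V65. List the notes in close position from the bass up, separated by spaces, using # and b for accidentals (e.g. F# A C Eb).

In D major, the dominant is A, and the diatonic chord built there is a dominant seventh chord.
Stacking thirds from A gives A-C#-E-G.
With the 65 figure the chord is in first inversion; from the bass C# upward in close position it reads C#-E-G-A.

C# E G A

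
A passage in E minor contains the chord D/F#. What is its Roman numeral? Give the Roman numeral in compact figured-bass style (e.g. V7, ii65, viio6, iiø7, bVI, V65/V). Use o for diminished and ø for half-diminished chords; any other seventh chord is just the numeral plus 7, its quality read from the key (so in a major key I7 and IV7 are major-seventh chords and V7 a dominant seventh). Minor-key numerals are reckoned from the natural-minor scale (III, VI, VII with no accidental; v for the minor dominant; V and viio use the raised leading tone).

The pitches D-F#-A form a major triad rooted on D.
D is scale degree 7 in E minor, and a major triad on that degree is written VII.
With F# in the bass the chord is in first inversion, so the figured bass is 6.

VII6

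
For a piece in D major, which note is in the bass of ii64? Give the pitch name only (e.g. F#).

B

ii in D major has root E; the chord is E-G-B.
The figure 64 means second inversion — the fifth is in the bass.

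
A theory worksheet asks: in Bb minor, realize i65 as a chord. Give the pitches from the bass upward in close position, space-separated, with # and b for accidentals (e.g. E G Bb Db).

Db F Ab Bb

In Bb minor, scale degree 1 is Bb, and the diatonic chord built there is a minor seventh chord.
Stacking thirds from Bb gives Bb-Db-F-Ab.
With the 65 figure the chord is in first inversion; from the bass Db upward in close position it reads Db-F-Ab-Bb.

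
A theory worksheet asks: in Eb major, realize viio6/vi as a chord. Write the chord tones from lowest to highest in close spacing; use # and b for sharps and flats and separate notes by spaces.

D F B

The slash marks an applied leading-tone chord: viio of vi. In Eb major, vi is C, so the leading tone to it is B, a half step below.
Building a diminished triad on B gives B-D-F.
The figured bass 6 indicates first inversion, placing the third (D) in the bass: D-F-B.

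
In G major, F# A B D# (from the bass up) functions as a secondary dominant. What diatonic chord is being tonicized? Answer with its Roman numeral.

The chord is a dominant seventh chord on B.
A dominant resolves down a perfect fifth: B → E. In G major, E is scale degree 6, i.e. vi.

vi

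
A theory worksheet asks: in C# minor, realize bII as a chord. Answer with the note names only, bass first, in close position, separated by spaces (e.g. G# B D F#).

bII is the Neapolitan chord — a major triad on the lowered second degree. In C# minor that root is D.
So the chord is D-F#-A.

D F# A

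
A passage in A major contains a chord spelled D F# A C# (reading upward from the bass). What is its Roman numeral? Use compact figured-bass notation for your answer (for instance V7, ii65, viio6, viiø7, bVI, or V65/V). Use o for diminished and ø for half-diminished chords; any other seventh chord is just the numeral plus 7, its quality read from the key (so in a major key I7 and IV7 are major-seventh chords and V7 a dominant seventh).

IV7

The pitches D-F#-A-C# form a major seventh chord rooted on D.
D is scale degree 4 in A major, and a major seventh chord on that degree is written IV7.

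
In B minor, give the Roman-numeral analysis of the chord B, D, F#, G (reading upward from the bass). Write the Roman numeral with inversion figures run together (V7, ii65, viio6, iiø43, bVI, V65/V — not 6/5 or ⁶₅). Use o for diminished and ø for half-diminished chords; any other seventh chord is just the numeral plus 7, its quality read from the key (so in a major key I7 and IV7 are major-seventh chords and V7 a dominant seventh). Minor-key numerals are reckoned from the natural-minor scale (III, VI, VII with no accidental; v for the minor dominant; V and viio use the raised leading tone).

VI65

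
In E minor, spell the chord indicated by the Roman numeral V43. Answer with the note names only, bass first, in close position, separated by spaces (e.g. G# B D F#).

F# A B D#

In E minor, scale degree 5 is B. The dominant is major (leading tone raised), so V is a dominant seventh chord.
Stacking thirds from B gives B-D#-F#-A.
With the 43 figure the chord is in second inversion; from the bass F# upward in close position it reads F#-A-B-D#.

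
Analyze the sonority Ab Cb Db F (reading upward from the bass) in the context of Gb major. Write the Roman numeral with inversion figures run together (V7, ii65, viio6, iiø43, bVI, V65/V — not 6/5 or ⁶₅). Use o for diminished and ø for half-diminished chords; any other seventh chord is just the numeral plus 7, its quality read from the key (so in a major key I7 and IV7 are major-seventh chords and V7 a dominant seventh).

V43

The pitches Db-F-Ab-Cb form a dominant seventh chord rooted on Db.
Db is scale degree 5 in Gb major, and a dominant seventh chord on that degree is written V7.
With Ab in the bass the chord is in second inversion, so the figured bass is 43.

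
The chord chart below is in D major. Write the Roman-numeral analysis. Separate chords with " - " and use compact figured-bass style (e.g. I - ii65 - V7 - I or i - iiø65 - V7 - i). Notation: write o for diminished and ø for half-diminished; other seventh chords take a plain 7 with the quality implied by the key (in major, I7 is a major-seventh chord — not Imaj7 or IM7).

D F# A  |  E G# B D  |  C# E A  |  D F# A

D-F#-A has root D, degree 1 in D major, so I.
E-G#-B-D is the secondary dominant of V (dominant seventh chord on E): V7/V.
C#-E-A has root A, degree 5 in D major, so V6.
D-F#-A: root D is the tonic; major triad there is I.

I - V7/V - V6 - I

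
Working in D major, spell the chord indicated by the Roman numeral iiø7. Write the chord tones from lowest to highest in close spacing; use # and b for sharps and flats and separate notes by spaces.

E G Bb D

Scale degree 2 in D major is E; here the chord built on it is altered to a half-diminished seventh chord. iiø7 is the half-diminished supertonic seventh, borrowed from the parallel minor.
So the chord is E-G-Bb-D.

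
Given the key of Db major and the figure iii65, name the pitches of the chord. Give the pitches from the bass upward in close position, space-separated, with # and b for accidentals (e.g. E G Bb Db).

Ab C Eb F

In Db major, the mediant is F, and the diatonic chord built there is a minor seventh chord.
Stacking thirds from F gives F-Ab-C-Eb.
With the 65 figure the chord is in first inversion; from the bass Ab upward in close position it reads Ab-C-Eb-F.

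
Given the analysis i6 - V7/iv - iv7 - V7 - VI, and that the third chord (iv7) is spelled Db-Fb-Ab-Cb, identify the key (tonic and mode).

Ab minor

The anchor chord is a minor seventh chord on Db, labeled iv7.
iv7 on Db implies Db is the subdominant; that puts the tonic at Ab, and the lowercase numeral fits minor mode.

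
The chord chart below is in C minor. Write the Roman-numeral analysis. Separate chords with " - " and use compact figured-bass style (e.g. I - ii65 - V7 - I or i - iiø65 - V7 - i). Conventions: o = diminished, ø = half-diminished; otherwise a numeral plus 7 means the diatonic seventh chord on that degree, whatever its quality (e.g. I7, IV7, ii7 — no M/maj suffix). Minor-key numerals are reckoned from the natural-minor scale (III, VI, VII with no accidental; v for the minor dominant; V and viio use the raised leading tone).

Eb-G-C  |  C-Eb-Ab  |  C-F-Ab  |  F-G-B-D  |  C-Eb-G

i6 - VI6 - iv64 - V42 - i

Eb-G-C: root C is the tonic; minor triad there is i6.
C-Eb-Ab: root Ab is the submediant; major triad there is VI6.
C-F-Ab: minor triad on F = scale degree 4 → iv64.
F-G-B-D: dominant seventh chord on G = scale degree 5 → V42.
C-Eb-G: root C is the tonic; minor triad there is i.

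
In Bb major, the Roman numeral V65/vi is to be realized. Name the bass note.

The applied chord V65/vi is rooted on D: D-F#-A-C.
The figure 65 means first inversion — the third is in the bass.

F#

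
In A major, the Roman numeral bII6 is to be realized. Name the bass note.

D

bII in A major has root Bb; the chord is Bb-D-F.
The figure 6 means first inversion — the third is in the bass.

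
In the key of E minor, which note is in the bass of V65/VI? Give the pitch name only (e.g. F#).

B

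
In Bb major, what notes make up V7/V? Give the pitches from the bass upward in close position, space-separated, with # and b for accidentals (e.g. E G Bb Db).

C E G Bb

V7/V is a secondary dominant — the dominant seventh of V. V in Bb major is F, so the applied chord's root is C, a perfect fifth above.
Building a dominant seventh chord on C gives C-E-G-Bb.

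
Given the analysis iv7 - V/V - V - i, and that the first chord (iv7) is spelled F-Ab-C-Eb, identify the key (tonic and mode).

The anchor chord is a minor seventh chord on F, labeled iv7.
iv7 on F implies F is the subdominant; that puts the tonic at C, and the lowercase numeral fits minor mode.

C minor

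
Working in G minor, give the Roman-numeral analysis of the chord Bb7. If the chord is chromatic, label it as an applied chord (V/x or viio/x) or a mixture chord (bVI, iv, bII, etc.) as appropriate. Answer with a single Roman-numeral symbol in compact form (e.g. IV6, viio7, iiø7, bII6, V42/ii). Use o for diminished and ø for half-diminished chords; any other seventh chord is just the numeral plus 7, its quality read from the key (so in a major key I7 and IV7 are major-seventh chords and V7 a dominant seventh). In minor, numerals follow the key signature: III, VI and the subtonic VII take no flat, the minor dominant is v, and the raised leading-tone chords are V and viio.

V7/VI

The pitches Bb-D-F-Ab form a dominant seventh chord rooted on Bb.
Bb is not a diatonic chord root with this quality in G minor, but it lies a perfect fifth above Eb (VI), so the chord functions as an applied dominant of VI.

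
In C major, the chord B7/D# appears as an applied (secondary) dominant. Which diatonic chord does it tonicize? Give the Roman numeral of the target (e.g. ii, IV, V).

The chord is a dominant seventh chord on B.
A dominant resolves down a perfect fifth: B → E. In C major, E is scale degree 3, i.e. iii.

iii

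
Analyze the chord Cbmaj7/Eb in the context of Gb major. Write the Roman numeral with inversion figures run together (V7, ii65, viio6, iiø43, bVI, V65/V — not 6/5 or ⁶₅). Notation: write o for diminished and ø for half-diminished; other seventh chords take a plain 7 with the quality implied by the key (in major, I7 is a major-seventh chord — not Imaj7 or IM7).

IV65

The pitches Cb-Eb-Gb-Bb form a major seventh chord rooted on Cb.
Cb is scale degree 4 in Gb major, and a major seventh chord on that degree is written IV7.
With Eb in the bass the chord is in first inversion, so the figured bass is 65.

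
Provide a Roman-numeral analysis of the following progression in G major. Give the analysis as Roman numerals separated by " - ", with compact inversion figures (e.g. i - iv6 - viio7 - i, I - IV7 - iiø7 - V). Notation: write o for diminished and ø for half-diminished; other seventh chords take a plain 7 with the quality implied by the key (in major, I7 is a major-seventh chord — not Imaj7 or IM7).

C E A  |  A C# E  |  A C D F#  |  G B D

C-E-A: minor triad on A = scale degree 2 → ii6.
A-C#-E: a major triad on A, the applied dominant of V → V/V.
A-C-D-F# has root D, degree 5 in G major, so V43.
G-B-D: root G is the tonic; major triad there is I.

ii6 - V/V - V43 - I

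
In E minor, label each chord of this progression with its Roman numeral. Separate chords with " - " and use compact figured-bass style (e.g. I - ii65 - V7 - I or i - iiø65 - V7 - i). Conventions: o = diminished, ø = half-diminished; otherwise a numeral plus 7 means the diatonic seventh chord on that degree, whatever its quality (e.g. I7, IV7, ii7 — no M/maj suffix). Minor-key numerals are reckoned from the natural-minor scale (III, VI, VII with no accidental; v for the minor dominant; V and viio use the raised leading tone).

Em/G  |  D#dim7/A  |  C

Em/G has root E, degree 1 in E minor, so i6.
D#dim7/A: fully diminished seventh chord on D# = scale degree 7 → viio43.
C has root C, degree 6 in E minor, so VI.

i6 - viio43 - VI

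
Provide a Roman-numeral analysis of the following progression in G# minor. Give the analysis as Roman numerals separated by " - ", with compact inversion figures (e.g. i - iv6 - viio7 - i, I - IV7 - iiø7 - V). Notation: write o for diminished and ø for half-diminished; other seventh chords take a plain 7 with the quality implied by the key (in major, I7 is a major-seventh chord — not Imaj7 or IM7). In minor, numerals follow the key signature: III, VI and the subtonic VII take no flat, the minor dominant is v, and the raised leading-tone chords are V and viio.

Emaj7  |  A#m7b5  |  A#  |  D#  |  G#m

VI7 - iiø7 - V/V - V - i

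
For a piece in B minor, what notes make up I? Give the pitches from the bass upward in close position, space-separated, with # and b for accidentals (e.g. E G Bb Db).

B D# F#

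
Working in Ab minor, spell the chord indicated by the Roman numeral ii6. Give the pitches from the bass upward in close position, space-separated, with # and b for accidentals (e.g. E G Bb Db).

Db F Bb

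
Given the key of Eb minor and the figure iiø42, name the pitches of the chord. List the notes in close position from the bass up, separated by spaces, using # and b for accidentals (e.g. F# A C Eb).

In Eb minor, scale degree 2 is F, and the diatonic chord built there is a half-diminished seventh chord.
Stacking thirds from F gives F-Ab-Cb-Eb.
The figured bass 42 indicates third inversion, placing the seventh (Eb) in the bass: Eb-F-Ab-Cb.

Eb F Ab Cb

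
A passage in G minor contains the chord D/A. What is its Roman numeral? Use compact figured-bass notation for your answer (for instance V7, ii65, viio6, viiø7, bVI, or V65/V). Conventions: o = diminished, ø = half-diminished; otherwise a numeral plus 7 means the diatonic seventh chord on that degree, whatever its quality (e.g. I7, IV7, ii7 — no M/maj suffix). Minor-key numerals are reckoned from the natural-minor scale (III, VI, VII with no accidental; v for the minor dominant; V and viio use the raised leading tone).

The pitches D-F#-A form a major triad rooted on D.
D is scale degree 5 in G minor, and a major triad on that degree is written V.
With A in the bass the chord is in second inversion, so the figured bass is 64.

V64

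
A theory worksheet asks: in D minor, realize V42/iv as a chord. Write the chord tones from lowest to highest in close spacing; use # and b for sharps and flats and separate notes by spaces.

C D F# A

V42/iv is a secondary dominant — the dominant seventh of iv. iv in D minor is G, so the applied chord's root is D, a perfect fifth above.
Building a dominant seventh chord on D gives D-F#-A-C.
The figured bass 42 indicates third inversion, placing the seventh (C) in the bass: C-D-F#-A.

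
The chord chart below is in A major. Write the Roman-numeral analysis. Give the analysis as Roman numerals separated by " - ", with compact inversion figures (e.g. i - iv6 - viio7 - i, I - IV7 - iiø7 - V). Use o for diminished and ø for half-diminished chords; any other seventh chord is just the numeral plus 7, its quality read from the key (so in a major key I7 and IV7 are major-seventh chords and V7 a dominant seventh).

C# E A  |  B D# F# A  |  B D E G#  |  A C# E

I6 - V7/V - V43 - I

C#-E-A has root A, degree 1 in A major, so I6.
B-D#-F#-A is the secondary dominant of V (dominant seventh chord on B): V7/V.
B-D-E-G# has root E, degree 5 in A major, so V43.
A-C#-E: major triad on A = scale degree 1 → I.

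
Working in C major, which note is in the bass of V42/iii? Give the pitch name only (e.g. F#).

A

The applied chord V42/iii is rooted on B: B-D#-F#-A.
The figure 42 means third inversion — the seventh is in the bass.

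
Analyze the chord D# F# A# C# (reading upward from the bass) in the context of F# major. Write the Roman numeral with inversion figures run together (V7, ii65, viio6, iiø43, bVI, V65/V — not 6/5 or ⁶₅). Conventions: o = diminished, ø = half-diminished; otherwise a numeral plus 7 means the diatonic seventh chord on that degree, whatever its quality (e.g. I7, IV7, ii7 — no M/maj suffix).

vi7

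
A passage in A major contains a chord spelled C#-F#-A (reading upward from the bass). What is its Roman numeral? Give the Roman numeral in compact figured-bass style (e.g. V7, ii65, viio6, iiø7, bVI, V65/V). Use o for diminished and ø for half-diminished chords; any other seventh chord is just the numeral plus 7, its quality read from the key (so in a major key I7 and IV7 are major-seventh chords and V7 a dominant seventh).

vi64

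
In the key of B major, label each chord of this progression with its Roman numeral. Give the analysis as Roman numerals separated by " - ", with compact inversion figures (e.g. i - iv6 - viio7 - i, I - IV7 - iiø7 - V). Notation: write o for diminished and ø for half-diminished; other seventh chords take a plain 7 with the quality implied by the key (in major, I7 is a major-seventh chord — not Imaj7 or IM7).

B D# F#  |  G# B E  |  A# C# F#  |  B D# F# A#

B-D#-F# has root B, degree 1 in B major, so I.
G#-B-E has root E, degree 4 in B major, so IV6.
A#-C#-F#: root F# is the dominant; major triad there is V6.
B-D#-F#-A#: major seventh chord on B = scale degree 1 → I7.

I - IV6 - V6 - I7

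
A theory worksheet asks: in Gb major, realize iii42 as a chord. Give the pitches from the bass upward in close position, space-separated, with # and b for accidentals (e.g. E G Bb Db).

Ab Bb Db F

The numeral's case and figure indicate a minor seventh chord. In Gb major its root, the mediant, is Bb.
Stacking thirds from Bb gives Bb-Db-F-Ab.
The figured bass 42 indicates third inversion, placing the seventh (Ab) in the bass: Ab-Bb-Db-F.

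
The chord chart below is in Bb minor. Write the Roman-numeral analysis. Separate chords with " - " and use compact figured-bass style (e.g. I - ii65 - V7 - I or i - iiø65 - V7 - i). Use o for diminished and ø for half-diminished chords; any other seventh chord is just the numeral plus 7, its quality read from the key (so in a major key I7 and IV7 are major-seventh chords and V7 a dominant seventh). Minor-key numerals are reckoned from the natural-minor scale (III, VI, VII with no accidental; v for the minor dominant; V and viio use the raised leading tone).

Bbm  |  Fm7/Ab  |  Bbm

i - v65 - i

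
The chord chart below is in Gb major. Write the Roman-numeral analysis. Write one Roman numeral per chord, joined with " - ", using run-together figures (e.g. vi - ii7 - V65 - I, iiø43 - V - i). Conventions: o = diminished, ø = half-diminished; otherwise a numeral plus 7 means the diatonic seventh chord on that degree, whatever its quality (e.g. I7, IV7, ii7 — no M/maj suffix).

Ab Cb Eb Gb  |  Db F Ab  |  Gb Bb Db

Ab-Cb-Eb-Gb: root Ab is the supertonic; minor seventh chord there is ii7.
Db-F-Ab: major triad on Db = scale degree 5 → V.
Gb-Bb-Db has root Gb, degree 1 in Gb major, so I.

ii7 - V - I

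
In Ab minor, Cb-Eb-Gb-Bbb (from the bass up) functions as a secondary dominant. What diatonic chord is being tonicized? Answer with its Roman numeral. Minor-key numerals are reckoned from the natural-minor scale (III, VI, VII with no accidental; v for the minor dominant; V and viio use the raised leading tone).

The chord is a dominant seventh chord on Cb.
A dominant resolves down a perfect fifth: Cb → Fb. In Ab minor, Fb is scale degree 6, i.e. VI.

VI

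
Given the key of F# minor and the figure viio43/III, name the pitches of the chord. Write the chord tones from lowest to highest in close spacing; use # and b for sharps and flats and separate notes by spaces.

D F G# B

viio43/III is a secondary leading-tone chord. The target III is A in F# minor; the applied chord is rooted a semitone below, on G#.
Building a fully diminished seventh chord on G# gives G#-B-D-F.
The figured bass 43 indicates second inversion, placing the fifth (D) in the bass: D-F-G#-B.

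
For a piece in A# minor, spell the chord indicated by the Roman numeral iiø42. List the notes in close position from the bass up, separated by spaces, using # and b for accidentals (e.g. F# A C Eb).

A# B# D# F#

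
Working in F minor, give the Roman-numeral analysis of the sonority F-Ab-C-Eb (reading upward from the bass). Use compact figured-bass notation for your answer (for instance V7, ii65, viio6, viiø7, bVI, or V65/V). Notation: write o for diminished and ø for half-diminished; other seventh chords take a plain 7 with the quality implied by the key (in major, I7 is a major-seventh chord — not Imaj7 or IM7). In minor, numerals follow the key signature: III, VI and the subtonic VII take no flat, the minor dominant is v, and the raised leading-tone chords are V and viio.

i7

Stacked in thirds the chord is F-Ab-C-Eb: a minor seventh chord on F.
F is scale degree 1 in F minor, and a minor seventh chord on that degree is written i7.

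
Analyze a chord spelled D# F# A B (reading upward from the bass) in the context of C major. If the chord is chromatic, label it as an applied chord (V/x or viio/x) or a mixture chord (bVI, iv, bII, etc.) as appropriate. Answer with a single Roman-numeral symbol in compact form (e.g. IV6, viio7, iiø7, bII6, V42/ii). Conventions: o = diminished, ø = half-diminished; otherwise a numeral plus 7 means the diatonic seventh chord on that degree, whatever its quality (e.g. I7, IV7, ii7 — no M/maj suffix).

V65/iii

The pitches B-D#-F#-A form a dominant seventh chord rooted on B.
B is not a diatonic chord root with this quality in C major, but it lies a perfect fifth above E (iii), so the chord functions as an applied dominant of iii.
With D# in the bass the chord is in first inversion, so the figured bass is 65.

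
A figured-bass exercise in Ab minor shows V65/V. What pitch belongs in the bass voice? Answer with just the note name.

D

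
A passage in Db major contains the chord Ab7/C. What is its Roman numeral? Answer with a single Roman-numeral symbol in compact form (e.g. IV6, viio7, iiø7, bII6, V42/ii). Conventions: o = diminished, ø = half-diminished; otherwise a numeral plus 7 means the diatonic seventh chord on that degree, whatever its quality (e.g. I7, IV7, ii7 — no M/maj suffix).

V65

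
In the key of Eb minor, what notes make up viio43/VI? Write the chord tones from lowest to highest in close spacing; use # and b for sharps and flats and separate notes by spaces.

Fb Abb Bb Db

The slash marks an applied leading-tone chord: viio of VI. In Eb minor, VI is Cb, so the leading tone to it is Bb, a half step below.
Building a fully diminished seventh chord on Bb gives Bb-Db-Fb-Abb.
The figured bass 43 indicates second inversion, placing the fifth (Fb) in the bass: Fb-Abb-Bb-Db.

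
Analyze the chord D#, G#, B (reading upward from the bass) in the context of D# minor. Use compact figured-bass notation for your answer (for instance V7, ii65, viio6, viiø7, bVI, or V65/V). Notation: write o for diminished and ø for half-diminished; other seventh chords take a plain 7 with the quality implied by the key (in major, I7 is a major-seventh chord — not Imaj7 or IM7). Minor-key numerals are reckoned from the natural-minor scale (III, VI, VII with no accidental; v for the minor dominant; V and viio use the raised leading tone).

iv64

The pitches G#-B-D# form a minor triad rooted on G#.
In D# minor, G# is the subdominant; the diatonic minor triad there is iv.
With D# in the bass the chord is in second inversion, so the figured bass is 64.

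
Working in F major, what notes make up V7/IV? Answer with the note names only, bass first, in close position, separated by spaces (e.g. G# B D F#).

V7/IV is a secondary dominant — the dominant seventh of IV. IV in F major is Bb, so the applied chord's root is F, a perfect fifth above.
Building a dominant seventh chord on F gives F-A-C-Eb.

F A C Eb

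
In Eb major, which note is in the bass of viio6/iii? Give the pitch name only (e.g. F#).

A

The applied chord viio6/iii is rooted on F#: F#-A-C.
The figure 6 means first inversion — the third is in the bass.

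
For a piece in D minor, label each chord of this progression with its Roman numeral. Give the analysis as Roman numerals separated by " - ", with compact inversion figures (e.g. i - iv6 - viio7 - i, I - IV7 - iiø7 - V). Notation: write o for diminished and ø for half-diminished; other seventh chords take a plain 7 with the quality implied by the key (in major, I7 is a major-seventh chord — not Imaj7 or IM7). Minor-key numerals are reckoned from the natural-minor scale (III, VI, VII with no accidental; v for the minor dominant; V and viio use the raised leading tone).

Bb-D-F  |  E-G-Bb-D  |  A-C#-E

VI - iiø7 - V

Bb-D-F: root Bb is the submediant; major triad there is VI.
E-G-Bb-D: half-diminished seventh chord on E = scale degree 2 → iiø7.
A-C#-E: root A is the dominant; major triad there is V.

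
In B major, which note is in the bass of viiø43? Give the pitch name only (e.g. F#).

viiø in B major has root A#; the chord is A#-C#-E-G#.
The figure 43 means second inversion — the fifth is in the bass.

E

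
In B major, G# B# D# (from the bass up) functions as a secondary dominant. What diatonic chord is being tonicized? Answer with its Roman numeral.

The chord is a major triad on G#.
A dominant resolves down a perfect fifth: G# → C#. In B major, C# is scale degree 2, i.e. ii.

ii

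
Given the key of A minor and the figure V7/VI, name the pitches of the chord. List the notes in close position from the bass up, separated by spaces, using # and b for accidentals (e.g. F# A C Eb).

The slash means an applied dominant: we want the dominant of VI. In A minor, VI is F major, and its dominant is built on C.
Building a dominant seventh chord on C gives C-E-G-Bb.

C E G Bb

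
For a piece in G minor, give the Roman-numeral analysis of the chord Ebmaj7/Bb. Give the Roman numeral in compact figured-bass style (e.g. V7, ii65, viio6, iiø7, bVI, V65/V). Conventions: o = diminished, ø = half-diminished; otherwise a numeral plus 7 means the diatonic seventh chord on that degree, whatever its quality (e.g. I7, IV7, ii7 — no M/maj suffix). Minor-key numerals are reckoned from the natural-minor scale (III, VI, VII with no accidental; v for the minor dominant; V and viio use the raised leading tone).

VI43

Stacked in thirds the chord is Eb-G-Bb-D: a major seventh chord on Eb.
In G minor, Eb is the submediant; the diatonic major seventh chord there is VI7.
With Bb in the bass the chord is in second inversion, so the figured bass is 43.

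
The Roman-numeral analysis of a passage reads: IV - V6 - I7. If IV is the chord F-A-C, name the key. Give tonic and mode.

IV is given as F-A-C — a major triad with root F.
If F is scale degree 4 and the mode makes that degree carry a major triad, the tonic is C and the mode is major.

C major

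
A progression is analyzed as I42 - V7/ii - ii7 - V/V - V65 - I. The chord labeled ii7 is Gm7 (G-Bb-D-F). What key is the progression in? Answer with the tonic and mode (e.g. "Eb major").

F major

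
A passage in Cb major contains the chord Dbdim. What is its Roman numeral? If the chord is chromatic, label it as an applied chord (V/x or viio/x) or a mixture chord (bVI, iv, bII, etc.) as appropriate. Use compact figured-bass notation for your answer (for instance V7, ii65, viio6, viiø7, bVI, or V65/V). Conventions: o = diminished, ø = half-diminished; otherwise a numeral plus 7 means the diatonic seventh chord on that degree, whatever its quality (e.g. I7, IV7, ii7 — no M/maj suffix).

iio

The pitches Db-Fb-Abb form a diminished triad rooted on Db.
Db is the second degree of Cb major. This is the diminished supertonic triad, borrowed from the parallel minor.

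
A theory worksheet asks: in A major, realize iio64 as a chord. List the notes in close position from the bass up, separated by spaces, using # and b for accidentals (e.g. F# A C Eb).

F B D

Scale degree 2 in A major is B; here the chord built on it is altered to a diminished triad. iio64 is the diminished supertonic triad, borrowed from the parallel minor.
So the chord is B-D-F.
The figured bass 64 indicates second inversion, placing the fifth (F) in the bass: F-B-D.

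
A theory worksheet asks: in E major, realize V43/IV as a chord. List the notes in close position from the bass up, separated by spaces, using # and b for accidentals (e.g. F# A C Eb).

B D E G#

The slash means an applied dominant: we want the dominant of IV. In E major, IV is A major, and its dominant is built on E.
Building a dominant seventh chord on E gives E-G#-B-D.
The figured bass 43 indicates second inversion, placing the fifth (B) in the bass: B-D-E-G#.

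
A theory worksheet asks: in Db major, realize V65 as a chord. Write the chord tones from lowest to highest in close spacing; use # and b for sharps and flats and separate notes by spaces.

C Eb Gb Ab

In Db major, scale degree 5 is Ab, and the diatonic chord built there is a dominant seventh chord.
That chord is spelled Ab-C-Eb-Gb.
With the 65 figure the chord is in first inversion; from the bass C upward in close position it reads C-Eb-Gb-Ab.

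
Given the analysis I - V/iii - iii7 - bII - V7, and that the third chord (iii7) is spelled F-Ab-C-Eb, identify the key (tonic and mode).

iii7 is given as F-Ab-C-Eb — a minor seventh chord with root F.
iii7 on F implies F is the mediant; that puts the tonic at Db, and the lowercase numeral fits major mode.

Db major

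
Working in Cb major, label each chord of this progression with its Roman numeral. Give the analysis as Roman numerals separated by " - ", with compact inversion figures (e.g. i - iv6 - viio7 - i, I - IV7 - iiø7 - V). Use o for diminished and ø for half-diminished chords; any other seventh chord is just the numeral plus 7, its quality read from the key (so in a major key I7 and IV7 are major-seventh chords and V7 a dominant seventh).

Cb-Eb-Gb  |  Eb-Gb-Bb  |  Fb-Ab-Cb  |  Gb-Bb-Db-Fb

Cb-Eb-Gb: major triad on Cb = scale degree 1 → I.
Eb-Gb-Bb has root Eb, degree 3 in Cb major, so iii.
Fb-Ab-Cb has root Fb, degree 4 in Cb major, so IV.
Gb-Bb-Db-Fb: root Gb is the dominant; dominant seventh chord there is V7.

I - iii - IV - V7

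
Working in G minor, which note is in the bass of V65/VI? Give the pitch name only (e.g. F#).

D

The applied chord V65/VI is rooted on Bb: Bb-D-F-Ab.
The figure 65 means first inversion — the third is in the bass.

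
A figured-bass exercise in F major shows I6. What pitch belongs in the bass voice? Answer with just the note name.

I in F major has root F; the chord is F-A-C.
The figure 6 means first inversion — the third is in the bass.

A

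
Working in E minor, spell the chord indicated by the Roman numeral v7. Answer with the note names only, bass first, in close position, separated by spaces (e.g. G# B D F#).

B D F# A

In E minor, the fifth degree is B, and the diatonic chord built there is a minor seventh chord.
Stacking thirds from B gives B-D-F#-A.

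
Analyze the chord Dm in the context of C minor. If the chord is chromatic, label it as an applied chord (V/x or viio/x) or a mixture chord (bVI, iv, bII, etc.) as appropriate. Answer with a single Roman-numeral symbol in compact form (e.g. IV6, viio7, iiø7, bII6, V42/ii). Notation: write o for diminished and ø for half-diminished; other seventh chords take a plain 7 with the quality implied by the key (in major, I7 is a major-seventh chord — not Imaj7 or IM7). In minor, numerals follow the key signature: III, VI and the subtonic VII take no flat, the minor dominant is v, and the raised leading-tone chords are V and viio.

ii

Stacked in thirds the chord is D-F-A: a minor triad on D.
D is the second degree of C minor. This is the minor supertonic, borrowed from the parallel major (the Dorian ii).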